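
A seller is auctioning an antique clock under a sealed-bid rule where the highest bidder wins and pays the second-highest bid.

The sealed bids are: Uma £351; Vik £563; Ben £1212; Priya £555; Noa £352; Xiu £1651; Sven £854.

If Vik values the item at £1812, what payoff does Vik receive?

£0

Highest bid: Xiu at £1651, so Xiu wins.
Second-highest bid: Ben at £1212 — that is the price the winner pays.
Vik did not win, so Vik pays nothing and receives nothing: payoff £0.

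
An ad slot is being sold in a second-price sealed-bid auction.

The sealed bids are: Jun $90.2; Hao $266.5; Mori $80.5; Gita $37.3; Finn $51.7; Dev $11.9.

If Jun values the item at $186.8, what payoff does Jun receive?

Highest bid: Hao at $266.5, so Hao wins.
Second-highest bid: Jun at $90.2 — that is the price the winner pays.
Jun did not win, so Jun pays nothing and receives nothing: payoff $0.

$0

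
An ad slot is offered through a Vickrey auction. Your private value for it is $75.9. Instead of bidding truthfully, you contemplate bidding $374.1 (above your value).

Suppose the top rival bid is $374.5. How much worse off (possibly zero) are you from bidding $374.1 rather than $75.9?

Bidding your value $75.9: you lose (since $75.9 < $374.5). Payoff $0.
Bidding $374.1: you lose. Payoff $0.
Difference = $0 − $0 = $0; both bids lead to the same outcome because the competing bid is above both your value and your alternative bid.

$0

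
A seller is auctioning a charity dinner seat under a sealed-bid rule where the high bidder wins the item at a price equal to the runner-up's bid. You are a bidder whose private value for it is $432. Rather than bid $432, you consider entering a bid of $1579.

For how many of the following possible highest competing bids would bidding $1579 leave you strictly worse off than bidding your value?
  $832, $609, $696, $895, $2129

The deviation hurts exactly when the highest competing bid lies strictly between $432 and $1579 — overbidding then wins at a price above your value.
$832: inside the interval → strictly worse (loss $400).
$609: inside the interval → strictly worse (loss $177).
$696: inside the interval → strictly worse (loss $264).
$895: inside the interval → strictly worse (loss $463).
$2129: above both → same outcome either way.
Count: 4.

4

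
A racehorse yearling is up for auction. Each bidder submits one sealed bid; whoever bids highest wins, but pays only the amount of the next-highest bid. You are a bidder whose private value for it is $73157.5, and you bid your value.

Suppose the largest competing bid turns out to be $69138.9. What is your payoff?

$4018.6

Your bid $73157.5 exceeds the highest competing bid $69138.9, so you win.
In a second-price auction the winner pays the second-highest bid, $69138.9.
Payoff = value − price = $73157.5 − $69138.9 = $4018.6.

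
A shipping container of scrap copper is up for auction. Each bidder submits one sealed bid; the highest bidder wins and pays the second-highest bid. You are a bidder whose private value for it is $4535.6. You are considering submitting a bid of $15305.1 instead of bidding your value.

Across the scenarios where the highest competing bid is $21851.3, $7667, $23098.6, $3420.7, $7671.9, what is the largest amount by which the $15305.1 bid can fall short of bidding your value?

$3136.3

$21851.3: same outcome either way → loss $0.
$7667: truthful gives $0, deviation gives −$3131.4 → loss $3131.4.
$23098.6: same outcome either way → loss $0.
$3420.7: same outcome either way → loss $0.
$7671.9: truthful gives $0, deviation gives −$3136.3 → loss $3136.3.
Maximum loss: $3136.3.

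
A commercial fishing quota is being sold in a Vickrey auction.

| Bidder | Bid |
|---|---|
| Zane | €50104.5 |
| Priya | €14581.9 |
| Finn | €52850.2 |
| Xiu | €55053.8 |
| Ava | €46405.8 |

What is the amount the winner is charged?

€52850.2

Highest bid: Xiu at €55053.8, so Xiu wins.
Second-highest bid: Finn at €52850.2 — that is the price the winner pays.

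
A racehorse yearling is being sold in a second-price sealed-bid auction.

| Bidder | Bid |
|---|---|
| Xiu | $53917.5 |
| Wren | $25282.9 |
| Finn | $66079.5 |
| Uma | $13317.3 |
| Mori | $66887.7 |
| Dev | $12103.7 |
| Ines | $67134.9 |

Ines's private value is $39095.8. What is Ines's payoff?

Highest bid: Ines at $67134.9, so Ines wins.
Second-highest bid: Mori at $66887.7 — that is the price the winner pays.
Ines's payoff = value − price = $39095.8 − $66887.7 = −$27791.9.

−$27791.9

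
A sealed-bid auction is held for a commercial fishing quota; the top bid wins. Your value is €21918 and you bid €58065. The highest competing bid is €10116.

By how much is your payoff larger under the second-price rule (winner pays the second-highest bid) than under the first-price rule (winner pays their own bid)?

€47949

You have the highest bid, so you win under either rule.
Second-price: pay €10116 → payoff €11802.
First-price: pay your own bid €58065 → payoff −€36147.
Difference = €11802 − (−€36147) = €47949.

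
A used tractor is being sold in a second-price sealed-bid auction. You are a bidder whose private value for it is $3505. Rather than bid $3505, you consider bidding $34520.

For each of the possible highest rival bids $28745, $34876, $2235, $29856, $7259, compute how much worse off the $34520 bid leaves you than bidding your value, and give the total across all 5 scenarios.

$55345

The deviation costs you only when the competing bid falls strictly between $3505 and $34520; elsewhere both bids give the same outcome.
$28745: truthful payoff $0, deviation payoff −$25240 → loss $25240.
$34876: outcomes coincide → loss $0.
$2235: outcomes coincide → loss $0.
$29856: truthful payoff $0, deviation payoff −$26351 → loss $26351.
$7259: truthful payoff $0, deviation payoff −$3754 → loss $3754.
Total loss = $25240 + $26351 + $3754 = $55345.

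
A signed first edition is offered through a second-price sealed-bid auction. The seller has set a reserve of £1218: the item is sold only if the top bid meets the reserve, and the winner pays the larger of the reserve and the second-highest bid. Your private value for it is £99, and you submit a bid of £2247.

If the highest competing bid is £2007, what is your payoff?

−£1908

Your bid £2247 is the highest and exceeds the reserve.
Price = max(second-highest bid, reserve) = max(£2007, £1218) = £2007.
Payoff = £99 − £2007 = −£1908.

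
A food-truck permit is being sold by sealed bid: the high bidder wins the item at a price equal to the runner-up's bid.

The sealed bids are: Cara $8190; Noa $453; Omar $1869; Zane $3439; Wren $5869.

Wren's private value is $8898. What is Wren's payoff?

Highest bid: Cara at $8190, so Cara wins.
Second-highest bid: Wren at $5869 — that is the price the winner pays.
Wren did not win, so Wren pays nothing and receives nothing: payoff $0.

$0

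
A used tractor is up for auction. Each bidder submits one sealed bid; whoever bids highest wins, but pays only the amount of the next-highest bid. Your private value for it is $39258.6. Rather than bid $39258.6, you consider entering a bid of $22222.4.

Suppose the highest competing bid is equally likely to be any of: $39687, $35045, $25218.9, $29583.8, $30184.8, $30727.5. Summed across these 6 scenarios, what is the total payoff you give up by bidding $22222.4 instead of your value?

$45533

The deviation costs you only when the competing bid falls strictly between $22222.4 and $39258.6; elsewhere both bids give the same outcome.
$39687: outcomes coincide → loss $0.
$35045: truthful payoff $4213.6, deviation payoff $0 → loss $4213.6.
$25218.9: truthful payoff $14039.7, deviation payoff $0 → loss $14039.7.
$29583.8: truthful payoff $9674.8, deviation payoff $0 → loss $9674.8.
$30184.8: truthful payoff $9073.8, deviation payoff $0 → loss $9073.8.
$30727.5: truthful payoff $8531.1, deviation payoff $0 → loss $8531.1.
Total loss = $4213.6 + $14039.7 + $9674.8 + $9073.8 + $8531.1 = $45533.
Because the price is fixed by the runner-up's bid, deviating from your value can only change a good outcome into a bad one — never the reverse.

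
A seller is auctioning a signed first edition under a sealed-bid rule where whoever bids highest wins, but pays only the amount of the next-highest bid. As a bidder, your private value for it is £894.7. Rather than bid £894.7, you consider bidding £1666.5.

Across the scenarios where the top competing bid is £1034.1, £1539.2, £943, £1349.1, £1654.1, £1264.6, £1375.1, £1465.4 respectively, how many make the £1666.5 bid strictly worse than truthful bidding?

The deviation hurts exactly when the highest competing bid lies strictly between £894.7 and £1666.5 — overbidding then wins at a price above your value.
£1034.1: inside the interval → strictly worse (loss £139.4).
£1539.2: inside the interval → strictly worse (loss £644.5).
£943: inside the interval → strictly worse (loss £48.3).
£1349.1: inside the interval → strictly worse (loss £454.4).
£1654.1: inside the interval → strictly worse (loss £759.4).
£1264.6: inside the interval → strictly worse (loss £369.9).
£1375.1: inside the interval → strictly worse (loss £480.4).
£1465.4: inside the interval → strictly worse (loss £570.7).
Count: 8.

8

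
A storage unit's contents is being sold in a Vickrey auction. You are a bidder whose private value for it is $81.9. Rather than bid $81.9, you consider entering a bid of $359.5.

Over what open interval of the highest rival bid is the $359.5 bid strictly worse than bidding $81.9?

If the competing bid is below $81.9, both bids win at the same price — no difference.
If it is above $359.5, both bids lose — no difference.
If it lies strictly between $81.9 and $359.5, bidding your value loses (payoff 0) while bidding $359.5 wins at a price above your value (payoff negative).
So the deviation strictly hurts on the open interval ($81.9, $359.5).

($81.9, $359.5)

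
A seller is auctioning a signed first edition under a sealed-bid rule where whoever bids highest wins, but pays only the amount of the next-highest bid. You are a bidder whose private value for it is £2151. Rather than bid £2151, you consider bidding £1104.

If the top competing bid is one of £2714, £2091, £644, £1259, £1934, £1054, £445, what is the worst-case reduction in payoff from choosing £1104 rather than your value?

£2714: same outcome either way → loss £0.
£2091: truthful gives £60, deviation gives £0 → loss £60.
£644: same outcome either way → loss £0.
£1259: truthful gives £892, deviation gives £0 → loss £892.
£1934: truthful gives £217, deviation gives £0 → loss £217.
£1054: same outcome either way → loss £0.
£445: same outcome either way → loss £0.
Maximum loss: £892.

£892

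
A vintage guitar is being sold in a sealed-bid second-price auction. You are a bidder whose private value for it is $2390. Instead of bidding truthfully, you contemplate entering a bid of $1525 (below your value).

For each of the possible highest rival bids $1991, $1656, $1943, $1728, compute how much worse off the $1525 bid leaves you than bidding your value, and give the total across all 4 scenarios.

$2242

The deviation costs you only when the competing bid falls strictly between $1525 and $2390; elsewhere both bids give the same outcome.
$1991: truthful payoff $399, deviation payoff $0 → loss $399.
$1656: truthful payoff $734, deviation payoff $0 → loss $734.
$1943: truthful payoff $447, deviation payoff $0 → loss $447.
$1728: truthful payoff $662, deviation payoff $0 → loss $662.
Total loss = $399 + $734 + $447 + $662 = $2242.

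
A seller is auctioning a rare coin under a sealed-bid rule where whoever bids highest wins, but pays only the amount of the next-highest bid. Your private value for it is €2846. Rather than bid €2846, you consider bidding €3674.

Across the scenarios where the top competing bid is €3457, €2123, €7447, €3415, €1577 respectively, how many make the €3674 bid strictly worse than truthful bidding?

The deviation hurts exactly when the highest competing bid lies strictly between €2846 and €3674 — overbidding then wins at a price above your value.
€3457: inside the interval → strictly worse (loss €611).
€2123: below both → same outcome either way.
€7447: above both → same outcome either way.
€3415: inside the interval → strictly worse (loss €569).
€1577: below both → same outcome either way.
Count: 2.

2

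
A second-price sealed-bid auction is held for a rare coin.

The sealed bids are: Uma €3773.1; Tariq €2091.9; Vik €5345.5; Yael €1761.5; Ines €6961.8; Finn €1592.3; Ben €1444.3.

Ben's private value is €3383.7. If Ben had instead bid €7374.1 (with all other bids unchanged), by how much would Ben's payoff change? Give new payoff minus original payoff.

The highest bid among the other bidders is €6961.8; Ben's bid doesn't change that.
Original bid €1444.3: Ben is not highest (top rival bid is €6961.8); payoff €0.
Alternative bid €7374.1: Ben is highest, pays the top rival bid €6961.8; payoff €3383.7 − €6961.8 = −€3578.1.
Change in payoff = −€3578.1 − (€0) = −€3578.1.

−€3578.1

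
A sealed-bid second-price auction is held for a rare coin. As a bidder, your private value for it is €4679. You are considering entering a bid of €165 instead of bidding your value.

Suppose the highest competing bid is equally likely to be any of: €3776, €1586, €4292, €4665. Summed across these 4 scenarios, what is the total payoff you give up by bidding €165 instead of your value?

€4397

The deviation costs you only when the competing bid falls strictly between €165 and €4679; elsewhere both bids give the same outcome.
€3776: truthful payoff €903, deviation payoff €0 → loss €903.
€1586: truthful payoff €3093, deviation payoff €0 → loss €3093.
€4292: truthful payoff €387, deviation payoff €0 → loss €387.
€4665: truthful payoff €14, deviation payoff €0 → loss €14.
Total loss = €903 + €3093 + €387 + €14 = €4397.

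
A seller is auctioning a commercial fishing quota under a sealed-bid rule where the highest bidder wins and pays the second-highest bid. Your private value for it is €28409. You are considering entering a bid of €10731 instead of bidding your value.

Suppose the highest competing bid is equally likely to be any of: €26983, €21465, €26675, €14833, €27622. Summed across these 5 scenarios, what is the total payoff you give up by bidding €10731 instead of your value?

The deviation costs you only when the competing bid falls strictly between €10731 and €28409; elsewhere both bids give the same outcome.
€26983: truthful payoff €1426, deviation payoff €0 → loss €1426.
€21465: truthful payoff €6944, deviation payoff €0 → loss €6944.
€26675: truthful payoff €1734, deviation payoff €0 → loss €1734.
€14833: truthful payoff €13576, deviation payoff €0 → loss €13576.
€27622: truthful payoff €787, deviation payoff €0 → loss €787.
Total loss = €1426 + €6944 + €1734 + €13576 + €787 = €24467.
Truthful bidding weakly dominates here: raising your bid can only win items priced above your value, and lowering it can only forfeit items priced below.

€24467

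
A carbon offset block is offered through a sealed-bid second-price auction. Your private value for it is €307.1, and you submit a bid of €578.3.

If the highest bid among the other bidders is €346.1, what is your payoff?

Your bid €578.3 exceeds the highest competing bid €346.1, so you win.
In a second-price auction the winner pays the second-highest bid, €346.1.
Payoff = value − price = €307.1 − €346.1 = −€39.

−€39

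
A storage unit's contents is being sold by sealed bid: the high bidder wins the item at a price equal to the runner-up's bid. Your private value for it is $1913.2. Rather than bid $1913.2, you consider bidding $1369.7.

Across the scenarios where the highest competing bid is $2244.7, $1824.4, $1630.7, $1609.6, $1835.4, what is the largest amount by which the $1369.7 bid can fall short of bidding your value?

$303.6

$2244.7: same outcome either way → loss $0.
$1824.4: truthful gives $88.8, deviation gives $0 → loss $88.8.
$1630.7: truthful gives $282.5, deviation gives $0 → loss $282.5.
$1609.6: truthful gives $303.6, deviation gives $0 → loss $303.6.
$1835.4: truthful gives $77.8, deviation gives $0 → loss $77.8.
Maximum loss: $303.6.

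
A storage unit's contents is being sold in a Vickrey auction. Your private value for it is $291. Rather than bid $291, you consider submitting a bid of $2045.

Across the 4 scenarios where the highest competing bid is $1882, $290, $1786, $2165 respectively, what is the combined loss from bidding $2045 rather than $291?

The deviation costs you only when the competing bid falls strictly between $291 and $2045; elsewhere both bids give the same outcome.
$1882: truthful payoff $0, deviation payoff −$1591 → loss $1591.
$290: outcomes coincide → loss $0.
$1786: truthful payoff $0, deviation payoff −$1495 → loss $1495.
$2165: outcomes coincide → loss $0.
Total loss = $1591 + $1495 = $3086.

$3086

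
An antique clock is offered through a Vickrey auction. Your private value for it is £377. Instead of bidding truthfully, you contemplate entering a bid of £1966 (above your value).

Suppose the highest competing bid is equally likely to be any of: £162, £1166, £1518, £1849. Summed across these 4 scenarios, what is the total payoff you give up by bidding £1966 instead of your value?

£3402

The deviation costs you only when the competing bid falls strictly between £377 and £1966; elsewhere both bids give the same outcome.
£162: outcomes coincide → loss £0.
£1166: truthful payoff £0, deviation payoff −£789 → loss £789.
£1518: truthful payoff £0, deviation payoff −£1141 → loss £1141.
£1849: truthful payoff £0, deviation payoff −£1472 → loss £1472.
Total loss = £789 + £1141 + £1472 = £3402.
Truthful bidding weakly dominates here: raising your bid can only win items priced above your value, and lowering it can only forfeit items priced below.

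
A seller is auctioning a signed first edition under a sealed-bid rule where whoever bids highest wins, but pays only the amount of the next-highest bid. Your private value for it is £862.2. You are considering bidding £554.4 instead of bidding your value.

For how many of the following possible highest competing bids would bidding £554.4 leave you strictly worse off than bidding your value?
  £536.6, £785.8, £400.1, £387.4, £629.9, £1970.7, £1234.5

2

The deviation hurts exactly when the highest competing bid lies strictly between £554.4 and £862.2 — underbidding then forfeits a profitable win.
£536.6: below both → same outcome either way.
£785.8: inside the interval → strictly worse (loss £76.4).
£400.1: below both → same outcome either way.
£387.4: below both → same outcome either way.
£629.9: inside the interval → strictly worse (loss £232.3).
£1970.7: above both → same outcome either way.
£1234.5: above both → same outcome either way.
Count: 2.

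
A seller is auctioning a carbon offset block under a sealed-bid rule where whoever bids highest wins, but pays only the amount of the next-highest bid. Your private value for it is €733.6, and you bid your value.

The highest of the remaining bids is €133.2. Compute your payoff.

€600.4

Your bid €733.6 exceeds the highest competing bid €133.2, so you win.
In a second-price auction the winner pays the second-highest bid, €133.2.
Payoff = value − price = €733.6 − €133.2 = €600.4.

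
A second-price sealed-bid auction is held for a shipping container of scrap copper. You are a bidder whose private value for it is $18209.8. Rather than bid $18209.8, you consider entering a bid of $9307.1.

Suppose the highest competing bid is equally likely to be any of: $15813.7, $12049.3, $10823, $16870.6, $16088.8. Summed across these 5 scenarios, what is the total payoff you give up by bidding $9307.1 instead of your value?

$19403.6

The deviation costs you only when the competing bid falls strictly between $9307.1 and $18209.8; elsewhere both bids give the same outcome.
$15813.7: truthful payoff $2396.1, deviation payoff $0 → loss $2396.1.
$12049.3: truthful payoff $6160.5, deviation payoff $0 → loss $6160.5.
$10823: truthful payoff $7386.8, deviation payoff $0 → loss $7386.8.
$16870.6: truthful payoff $1339.2, deviation payoff $0 → loss $1339.2.
$16088.8: truthful payoff $2121, deviation payoff $0 → loss $2121.
Total loss = $2396.1 + $6160.5 + $7386.8 + $1339.2 + $2121 = $19403.6.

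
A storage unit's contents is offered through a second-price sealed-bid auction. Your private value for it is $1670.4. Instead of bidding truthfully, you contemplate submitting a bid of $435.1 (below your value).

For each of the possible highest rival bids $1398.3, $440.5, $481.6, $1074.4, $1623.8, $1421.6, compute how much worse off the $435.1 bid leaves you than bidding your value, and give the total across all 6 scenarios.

$3582.2

The deviation costs you only when the competing bid falls strictly between $435.1 and $1670.4; elsewhere both bids give the same outcome.
$1398.3: truthful payoff $272.1, deviation payoff $0 → loss $272.1.
$440.5: truthful payoff $1229.9, deviation payoff $0 → loss $1229.9.
$481.6: truthful payoff $1188.8, deviation payoff $0 → loss $1188.8.
$1074.4: truthful payoff $596, deviation payoff $0 → loss $596.
$1623.8: truthful payoff $46.6, deviation payoff $0 → loss $46.6.
$1421.6: truthful payoff $248.8, deviation payoff $0 → loss $248.8.
Total loss = $272.1 + $1229.9 + $1188.8 + $596 + $46.6 + $248.8 = $3582.2.
Truthful bidding weakly dominates here: raising your bid can only win items priced above your value, and lowering it can only forfeit items priced below.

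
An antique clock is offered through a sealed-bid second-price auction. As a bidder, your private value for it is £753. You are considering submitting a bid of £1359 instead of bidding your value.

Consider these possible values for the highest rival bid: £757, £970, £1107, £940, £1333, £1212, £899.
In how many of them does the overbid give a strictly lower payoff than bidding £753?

The deviation hurts exactly when the highest competing bid lies strictly between £753 and £1359 — overbidding then wins at a price above your value.
£757: inside the interval → strictly worse (loss £4).
£970: inside the interval → strictly worse (loss £217).
£1107: inside the interval → strictly worse (loss £354).
£940: inside the interval → strictly worse (loss £187).
£1333: inside the interval → strictly worse (loss £580).
£1212: inside the interval → strictly worse (loss £459).
£899: inside the interval → strictly worse (loss £146).
Count: 7.

7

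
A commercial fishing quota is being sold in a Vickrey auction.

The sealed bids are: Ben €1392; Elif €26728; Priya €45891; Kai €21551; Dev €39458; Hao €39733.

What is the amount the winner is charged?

Highest bid: Priya at €45891, so Priya wins.
Second-highest bid: Hao at €39733 — that is the price the winner pays.

€39733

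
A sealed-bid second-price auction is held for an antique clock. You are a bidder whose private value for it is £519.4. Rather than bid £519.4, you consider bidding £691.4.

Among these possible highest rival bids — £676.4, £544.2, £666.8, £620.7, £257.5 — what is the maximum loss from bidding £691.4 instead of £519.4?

£676.4: truthful gives £0, deviation gives −£157 → loss £157.
£544.2: truthful gives £0, deviation gives −£24.8 → loss £24.8.
£666.8: truthful gives £0, deviation gives −£147.4 → loss £147.4.
£620.7: truthful gives £0, deviation gives −£101.3 → loss £101.3.
£257.5: same outcome either way → loss £0.
Maximum loss: £157.

£157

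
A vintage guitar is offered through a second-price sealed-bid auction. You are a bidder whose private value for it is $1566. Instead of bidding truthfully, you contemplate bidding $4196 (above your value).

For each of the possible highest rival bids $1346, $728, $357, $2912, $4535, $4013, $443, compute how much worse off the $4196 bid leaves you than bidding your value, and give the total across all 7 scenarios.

$3793

The deviation costs you only when the competing bid falls strictly between $1566 and $4196; elsewhere both bids give the same outcome.
$1346: outcomes coincide → loss $0.
$728: outcomes coincide → loss $0.
$357: outcomes coincide → loss $0.
$2912: truthful payoff $0, deviation payoff −$1346 → loss $1346.
$4535: outcomes coincide → loss $0.
$4013: truthful payoff $0, deviation payoff −$2447 → loss $2447.
$443: outcomes coincide → loss $0.
Total loss = $1346 + $2447 = $3793.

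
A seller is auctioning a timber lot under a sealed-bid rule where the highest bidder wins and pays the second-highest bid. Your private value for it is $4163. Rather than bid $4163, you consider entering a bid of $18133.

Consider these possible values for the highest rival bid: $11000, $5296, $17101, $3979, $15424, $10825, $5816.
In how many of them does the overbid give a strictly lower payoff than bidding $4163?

6

The deviation hurts exactly when the highest competing bid lies strictly between $4163 and $18133 — overbidding then wins at a price above your value.
$11000: inside the interval → strictly worse (loss $6837).
$5296: inside the interval → strictly worse (loss $1133).
$17101: inside the interval → strictly worse (loss $12938).
$3979: below both → same outcome either way.
$15424: inside the interval → strictly worse (loss $11261).
$10825: inside the interval → strictly worse (loss $6662).
$5816: inside the interval → strictly worse (loss $1653).
Count: 6.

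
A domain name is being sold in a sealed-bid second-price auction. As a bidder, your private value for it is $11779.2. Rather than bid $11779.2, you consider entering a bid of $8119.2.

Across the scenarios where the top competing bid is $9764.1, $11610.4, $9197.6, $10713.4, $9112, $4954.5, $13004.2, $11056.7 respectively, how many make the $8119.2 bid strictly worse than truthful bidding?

6

The deviation hurts exactly when the highest competing bid lies strictly between $8119.2 and $11779.2 — underbidding then forfeits a profitable win.
$9764.1: inside the interval → strictly worse (loss $2015.1).
$11610.4: inside the interval → strictly worse (loss $168.8).
$9197.6: inside the interval → strictly worse (loss $2581.6).
$10713.4: inside the interval → strictly worse (loss $1065.8).
$9112: inside the interval → strictly worse (loss $2667.2).
$4954.5: below both → same outcome either way.
$13004.2: above both → same outcome either way.
$11056.7: inside the interval → strictly worse (loss $722.5).
Count: 6.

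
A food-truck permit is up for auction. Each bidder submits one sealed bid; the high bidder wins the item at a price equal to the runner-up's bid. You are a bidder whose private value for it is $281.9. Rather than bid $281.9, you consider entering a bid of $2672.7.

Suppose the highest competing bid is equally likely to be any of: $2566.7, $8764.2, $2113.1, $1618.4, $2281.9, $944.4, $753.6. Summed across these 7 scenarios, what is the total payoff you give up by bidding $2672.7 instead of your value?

$8586.7

The deviation costs you only when the competing bid falls strictly between $281.9 and $2672.7; elsewhere both bids give the same outcome.
$2566.7: truthful payoff $0, deviation payoff −$2284.8 → loss $2284.8.
$8764.2: outcomes coincide → loss $0.
$2113.1: truthful payoff $0, deviation payoff −$1831.2 → loss $1831.2.
$1618.4: truthful payoff $0, deviation payoff −$1336.5 → loss $1336.5.
$2281.9: truthful payoff $0, deviation payoff −$2000 → loss $2000.
$944.4: truthful payoff $0, deviation payoff −$662.5 → loss $662.5.
$753.6: truthful payoff $0, deviation payoff −$471.7 → loss $471.7.
Total loss = $2284.8 + $1831.2 + $1336.5 + $2000 + $662.5 + $471.7 = $8586.7.
In a second-price auction your bid sets only whether you win, not what you pay, so bidding your true value is weakly dominant.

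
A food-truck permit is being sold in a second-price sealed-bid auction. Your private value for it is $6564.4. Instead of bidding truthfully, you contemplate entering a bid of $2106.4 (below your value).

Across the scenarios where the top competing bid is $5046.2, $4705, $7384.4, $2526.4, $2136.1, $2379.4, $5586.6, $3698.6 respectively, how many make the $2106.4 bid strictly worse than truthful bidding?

The deviation hurts exactly when the highest competing bid lies strictly between $2106.4 and $6564.4 — underbidding then forfeits a profitable win.
$5046.2: inside the interval → strictly worse (loss $1518.2).
$4705: inside the interval → strictly worse (loss $1859.4).
$7384.4: above both → same outcome either way.
$2526.4: inside the interval → strictly worse (loss $4038).
$2136.1: inside the interval → strictly worse (loss $4428.3).
$2379.4: inside the interval → strictly worse (loss $4185).
$5586.6: inside the interval → strictly worse (loss $977.8).
$3698.6: inside the interval → strictly worse (loss $2865.8).
Count: 7.

7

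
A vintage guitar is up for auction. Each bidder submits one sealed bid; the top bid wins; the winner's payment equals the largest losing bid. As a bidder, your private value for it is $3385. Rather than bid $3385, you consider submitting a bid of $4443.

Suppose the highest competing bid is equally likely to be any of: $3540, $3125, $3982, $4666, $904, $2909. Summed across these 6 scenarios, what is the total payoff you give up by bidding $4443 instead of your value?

The deviation costs you only when the competing bid falls strictly between $3385 and $4443; elsewhere both bids give the same outcome.
$3540: truthful payoff $0, deviation payoff −$155 → loss $155.
$3125: outcomes coincide → loss $0.
$3982: truthful payoff $0, deviation payoff −$597 → loss $597.
$4666: outcomes coincide → loss $0.
$904: outcomes coincide → loss $0.
$2909: outcomes coincide → loss $0.
Total loss = $155 + $597 = $752.

$752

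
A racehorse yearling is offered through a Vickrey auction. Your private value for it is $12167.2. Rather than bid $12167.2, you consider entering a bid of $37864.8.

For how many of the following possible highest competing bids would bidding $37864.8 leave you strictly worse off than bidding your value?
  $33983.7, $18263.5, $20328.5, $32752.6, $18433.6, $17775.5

The deviation hurts exactly when the highest competing bid lies strictly between $12167.2 and $37864.8 — overbidding then wins at a price above your value.
$33983.7: inside the interval → strictly worse (loss $21816.5).
$18263.5: inside the interval → strictly worse (loss $6096.3).
$20328.5: inside the interval → strictly worse (loss $8161.3).
$32752.6: inside the interval → strictly worse (loss $20585.4).
$18433.6: inside the interval → strictly worse (loss $6266.4).
$17775.5: inside the interval → strictly worse (loss $5608.3).
Count: 6.

6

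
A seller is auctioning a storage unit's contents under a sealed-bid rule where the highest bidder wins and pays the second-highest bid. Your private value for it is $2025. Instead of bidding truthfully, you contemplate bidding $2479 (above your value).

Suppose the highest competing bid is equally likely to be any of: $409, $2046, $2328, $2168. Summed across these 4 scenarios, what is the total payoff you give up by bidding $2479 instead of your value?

$467

The deviation costs you only when the competing bid falls strictly between $2025 and $2479; elsewhere both bids give the same outcome.
$409: outcomes coincide → loss $0.
$2046: truthful payoff $0, deviation payoff −$21 → loss $21.
$2328: truthful payoff $0, deviation payoff −$303 → loss $303.
$2168: truthful payoff $0, deviation payoff −$143 → loss $143.
Total loss = $21 + $303 + $143 = $467.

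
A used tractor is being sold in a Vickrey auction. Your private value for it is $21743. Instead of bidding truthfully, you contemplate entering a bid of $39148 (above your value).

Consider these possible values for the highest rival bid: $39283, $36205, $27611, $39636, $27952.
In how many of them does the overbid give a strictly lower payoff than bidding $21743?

The deviation hurts exactly when the highest competing bid lies strictly between $21743 and $39148 — overbidding then wins at a price above your value.
$39283: above both → same outcome either way.
$36205: inside the interval → strictly worse (loss $14462).
$27611: inside the interval → strictly worse (loss $5868).
$39636: above both → same outcome either way.
$27952: inside the interval → strictly worse (loss $6209).
Count: 3.

3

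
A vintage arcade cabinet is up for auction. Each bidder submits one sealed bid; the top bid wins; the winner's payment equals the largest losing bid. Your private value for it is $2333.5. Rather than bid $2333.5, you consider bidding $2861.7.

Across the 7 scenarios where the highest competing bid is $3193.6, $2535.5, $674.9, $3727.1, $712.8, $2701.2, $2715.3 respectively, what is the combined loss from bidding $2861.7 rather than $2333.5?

$951.5

The deviation costs you only when the competing bid falls strictly between $2333.5 and $2861.7; elsewhere both bids give the same outcome.
$3193.6: outcomes coincide → loss $0.
$2535.5: truthful payoff $0, deviation payoff −$202 → loss $202.
$674.9: outcomes coincide → loss $0.
$3727.1: outcomes coincide → loss $0.
$712.8: outcomes coincide → loss $0.
$2701.2: truthful payoff $0, deviation payoff −$367.7 → loss $367.7.
$2715.3: truthful payoff $0, deviation payoff −$381.8 → loss $381.8.
Total loss = $202 + $367.7 + $381.8 = $951.5.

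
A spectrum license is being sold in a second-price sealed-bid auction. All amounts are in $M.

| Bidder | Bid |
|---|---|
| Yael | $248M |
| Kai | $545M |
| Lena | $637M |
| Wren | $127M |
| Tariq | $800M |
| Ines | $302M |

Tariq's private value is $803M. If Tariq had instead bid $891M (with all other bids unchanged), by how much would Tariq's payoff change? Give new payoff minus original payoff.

The highest bid among the other bidders is $637M; Tariq's bid doesn't change that.
Original bid $800M: Tariq is highest, pays the top rival bid $637M; payoff $803M − $637M = $166M.
Alternative bid $891M: Tariq is highest, pays the top rival bid $637M; payoff $803M − $637M = $166M.
Change in payoff = $166M − ($166M) = $0M.

$0M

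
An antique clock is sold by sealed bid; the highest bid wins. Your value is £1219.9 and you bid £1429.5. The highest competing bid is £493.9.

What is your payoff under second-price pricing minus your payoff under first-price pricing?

You have the highest bid, so you win under either rule.
Second-price: pay £493.9 → payoff £726.
First-price: pay your own bid £1429.5 → payoff −£209.6.
Difference = £726 − (−£209.6) = £935.6.

£935.6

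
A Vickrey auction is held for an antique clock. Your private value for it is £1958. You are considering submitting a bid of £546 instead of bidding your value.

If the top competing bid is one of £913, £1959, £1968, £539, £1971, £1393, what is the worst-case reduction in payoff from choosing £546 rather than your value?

£1045

£913: truthful gives £1045, deviation gives £0 → loss £1045.
£1959: same outcome either way → loss £0.
£1968: same outcome either way → loss £0.
£539: same outcome either way → loss £0.
£1971: same outcome either way → loss £0.
£1393: truthful gives £565, deviation gives £0 → loss £565.
Maximum loss: £1045.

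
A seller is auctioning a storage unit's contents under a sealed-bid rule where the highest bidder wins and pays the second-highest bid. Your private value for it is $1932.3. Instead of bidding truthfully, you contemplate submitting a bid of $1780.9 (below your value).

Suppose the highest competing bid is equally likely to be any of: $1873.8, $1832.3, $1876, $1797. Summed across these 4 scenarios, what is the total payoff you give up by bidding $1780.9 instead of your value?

The deviation costs you only when the competing bid falls strictly between $1780.9 and $1932.3; elsewhere both bids give the same outcome.
$1873.8: truthful payoff $58.5, deviation payoff $0 → loss $58.5.
$1832.3: truthful payoff $100, deviation payoff $0 → loss $100.
$1876: truthful payoff $56.3, deviation payoff $0 → loss $56.3.
$1797: truthful payoff $135.3, deviation payoff $0 → loss $135.3.
Total loss = $58.5 + $100 + $56.3 + $135.3 = $350.1.

$350.1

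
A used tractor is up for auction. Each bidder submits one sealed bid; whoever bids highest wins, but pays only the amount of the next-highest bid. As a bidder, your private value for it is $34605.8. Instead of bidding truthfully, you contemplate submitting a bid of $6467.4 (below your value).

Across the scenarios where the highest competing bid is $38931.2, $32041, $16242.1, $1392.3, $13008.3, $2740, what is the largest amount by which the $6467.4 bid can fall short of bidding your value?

$21597.5

$38931.2: same outcome either way → loss $0.
$32041: truthful gives $2564.8, deviation gives $0 → loss $2564.8.
$16242.1: truthful gives $18363.7, deviation gives $0 → loss $18363.7.
$1392.3: same outcome either way → loss $0.
$13008.3: truthful gives $21597.5, deviation gives $0 → loss $21597.5.
$2740: same outcome either way → loss $0.
Maximum loss: $21597.5.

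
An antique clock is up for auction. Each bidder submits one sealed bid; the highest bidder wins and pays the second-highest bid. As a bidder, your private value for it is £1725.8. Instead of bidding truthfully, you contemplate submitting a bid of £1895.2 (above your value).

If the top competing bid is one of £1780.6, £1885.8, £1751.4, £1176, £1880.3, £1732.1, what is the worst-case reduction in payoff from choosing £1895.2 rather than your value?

£1780.6: truthful gives £0, deviation gives −£54.8 → loss £54.8.
£1885.8: truthful gives £0, deviation gives −£160 → loss £160.
£1751.4: truthful gives £0, deviation gives −£25.6 → loss £25.6.
£1176: same outcome either way → loss £0.
£1880.3: truthful gives £0, deviation gives −£154.5 → loss £154.5.
£1732.1: truthful gives £0, deviation gives −£6.3 → loss £6.3.
Maximum loss: £160.

£160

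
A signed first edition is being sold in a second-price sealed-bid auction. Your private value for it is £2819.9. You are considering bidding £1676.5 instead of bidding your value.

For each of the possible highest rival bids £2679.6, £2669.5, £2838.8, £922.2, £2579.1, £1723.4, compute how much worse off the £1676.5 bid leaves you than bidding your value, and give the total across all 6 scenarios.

The deviation costs you only when the competing bid falls strictly between £1676.5 and £2819.9; elsewhere both bids give the same outcome.
£2679.6: truthful payoff £140.3, deviation payoff £0 → loss £140.3.
£2669.5: truthful payoff £150.4, deviation payoff £0 → loss £150.4.
£2838.8: outcomes coincide → loss £0.
£922.2: outcomes coincide → loss £0.
£2579.1: truthful payoff £240.8, deviation payoff £0 → loss £240.8.
£1723.4: truthful payoff £1096.5, deviation payoff £0 → loss £1096.5.
Total loss = £140.3 + £150.4 + £240.8 + £1096.5 = £1628.

£1628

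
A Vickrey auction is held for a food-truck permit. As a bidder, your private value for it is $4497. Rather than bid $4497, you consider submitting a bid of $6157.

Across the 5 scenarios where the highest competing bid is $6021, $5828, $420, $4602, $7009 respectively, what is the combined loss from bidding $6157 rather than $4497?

The deviation costs you only when the competing bid falls strictly between $4497 and $6157; elsewhere both bids give the same outcome.
$6021: truthful payoff $0, deviation payoff −$1524 → loss $1524.
$5828: truthful payoff $0, deviation payoff −$1331 → loss $1331.
$420: outcomes coincide → loss $0.
$4602: truthful payoff $0, deviation payoff −$105 → loss $105.
$7009: outcomes coincide → loss $0.
Total loss = $1524 + $1331 + $105 = $2960.
In a second-price auction your bid sets only whether you win, not what you pay, so bidding your true value is weakly dominant.

$2960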